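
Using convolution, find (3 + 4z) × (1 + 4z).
Ascending coefficients: a = [3, 4], b = [1, 4]. c[0] = 3×1 = 3; c[1] = 3×4 + 4×1 = 16; c[2] = 4×4 = 16. Result coefficients: [3, 16, 16] → 3 + 16z + 16z^2

3 + 16z + 16z^2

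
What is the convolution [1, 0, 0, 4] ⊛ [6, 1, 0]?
y[0] = 1×6 = 6; y[1] = 1×1 + 0×6 = 1; y[2] = 1×0 + 0×1 + 0×6 = 0; y[3] = 0×0 + 0×1 + 4×6 = 24; y[4] = 0×0 + 4×1 = 4; y[5] = 4×0 = 0

[6, 1, 0, 24, 4, 0]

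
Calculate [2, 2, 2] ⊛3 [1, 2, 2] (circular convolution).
Use y[k] = Σ_j f[j]·g[(k-j) mod 3]. y[0] = 2×1 + 2×2 + 2×2 = 10; y[1] = 2×2 + 2×1 + 2×2 = 10; y[2] = 2×2 + 2×2 + 2×1 = 10. Result: [10, 10, 10]

[10, 10, 10]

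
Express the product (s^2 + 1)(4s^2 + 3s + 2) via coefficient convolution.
Ascending coefficients: a = [1, 0, 1], b = [2, 3, 4]. c[0] = 1×2 = 2; c[1] = 1×3 + 0×2 = 3; c[2] = 1×4 + 0×3 + 1×2 = 6; c[3] = 0×4 + 1×3 = 3; c[4] = 1×4 = 4. Result coefficients: [2, 3, 6, 3, 4] → 4s^4 + 3s^3 + 6s^2 + 3s + 2

4s^4 + 3s^3 + 6s^2 + 3s + 2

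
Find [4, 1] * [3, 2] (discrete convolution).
y[0] = 4×3 = 12; y[1] = 4×2 + 1×3 = 11; y[2] = 1×2 = 2

[12, 11, 2]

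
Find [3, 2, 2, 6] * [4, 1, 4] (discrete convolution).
y[0] = 3×4 = 12; y[1] = 3×1 + 2×4 = 11; y[2] = 3×4 + 2×1 + 2×4 = 22; y[3] = 2×4 + 2×1 + 6×4 = 34; y[4] = 2×4 + 6×1 = 14; y[5] = 6×4 = 24

[12, 11, 22, 34, 14, 24]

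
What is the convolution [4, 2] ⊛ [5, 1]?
y[0] = 4×5 = 20; y[1] = 4×1 + 2×5 = 14; y[2] = 2×1 = 2

[20, 14, 2]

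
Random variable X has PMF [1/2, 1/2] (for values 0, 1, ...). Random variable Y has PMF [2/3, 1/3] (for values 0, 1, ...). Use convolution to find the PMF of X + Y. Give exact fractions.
P(X+Y=k) = Σ_i P(X=i)·P(Y=k-i) — a convolution of [1/2, 1/2] and [2/3, 1/3]. P(X+Y=0) = (1/2)×(2/3) = 1/3; P(X+Y=1) = (1/2)×(1/3) + (1/2)×(2/3) = 1/6 + 1/3 = 1/2; P(X+Y=2) = (1/2)×(1/3) = 1/6. PMF: [1/3, 1/2, 1/6] (sums to 1 ✓)

[1/3, 1/2, 1/6]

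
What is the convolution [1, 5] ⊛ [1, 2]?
y[0] = 1×1 = 1; y[1] = 1×2 + 5×1 = 7; y[2] = 5×2 = 10

[1, 7, 10]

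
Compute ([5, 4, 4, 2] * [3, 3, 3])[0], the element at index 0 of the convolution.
Use y[k] = Σ_i a[i]·b[k-i] at k=0. y[0] = 5×3 = 15

15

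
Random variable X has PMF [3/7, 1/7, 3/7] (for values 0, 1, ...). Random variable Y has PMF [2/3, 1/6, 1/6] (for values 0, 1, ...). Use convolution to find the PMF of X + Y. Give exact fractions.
P(X+Y=k) = Σ_i P(X=i)·P(Y=k-i) — a convolution of [3/7, 1/7, 3/7] and [2/3, 1/6, 1/6]. P(X+Y=0) = (3/7)×(2/3) = 2/7; P(X+Y=1) = (3/7)×(1/6) + (1/7)×(2/3) = 1/14 + 2/21 = 1/6; P(X+Y=2) = (3/7)×(1/6) + (1/7)×(1/6) + (3/7)×(2/3) = 1/14 + 1/42 + 2/7 = 8/21; P(X+Y=3) = (1/7)×(1/6) + (3/7)×(1/6) = 1/42 + 1/14 = 2/21; P(X+Y=4) = (3/7)×(1/6) = 1/14. PMF: [2/7, 1/6, 8/21, 2/21, 1/14] (sums to 1 ✓)

[2/7, 1/6, 8/21, 2/21, 1/14]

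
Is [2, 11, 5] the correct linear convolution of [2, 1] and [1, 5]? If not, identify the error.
Recompute linear convolution of [2, 1] and [1, 5]: y[0] = 2×1 = 2; y[1] = 2×5 + 1×1 = 11; y[2] = 1×5 = 5 → [2, 11, 5]. Given [2, 11, 5] matches, so answer: Yes

Yes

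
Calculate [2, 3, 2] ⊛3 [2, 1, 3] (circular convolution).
Use y[k] = Σ_j u[j]·v[(k-j) mod 3]. y[0] = 2×2 + 3×3 + 2×1 = 15; y[1] = 2×1 + 3×2 + 2×3 = 14; y[2] = 2×3 + 3×1 + 2×2 = 13. Result: [15, 14, 13]

[15, 14, 13]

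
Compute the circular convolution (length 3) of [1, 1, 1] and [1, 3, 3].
Use y[k] = Σ_j f[j]·g[(k-j) mod 3]. y[0] = 1×1 + 1×3 + 1×3 = 7; y[1] = 1×3 + 1×1 + 1×3 = 7; y[2] = 1×3 + 1×3 + 1×1 = 7. Result: [7, 7, 7]

[7, 7, 7]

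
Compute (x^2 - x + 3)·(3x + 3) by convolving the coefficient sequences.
Ascending coefficients: a = [3, -1, 1], b = [3, 3]. c[0] = 3×3 = 9; c[1] = 3×3 + -1×3 = 6; c[2] = -1×3 + 1×3 = 0; c[3] = 1×3 = 3. Result coefficients: [9, 6, 0, 3] → 3x^3 + 6x + 9

3x^3 + 6x + 9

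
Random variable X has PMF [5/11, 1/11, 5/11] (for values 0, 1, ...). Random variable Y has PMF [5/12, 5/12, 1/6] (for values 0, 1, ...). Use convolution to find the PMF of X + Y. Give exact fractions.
P(X+Y=k) = Σ_i P(X=i)·P(Y=k-i) — a convolution of [5/11, 1/11, 5/11] and [5/12, 5/12, 1/6]. P(X+Y=0) = (5/11)×(5/12) = 25/132; P(X+Y=1) = (5/11)×(5/12) + (1/11)×(5/12) = 25/132 + 5/132 = 5/22; P(X+Y=2) = (5/11)×(1/6) + (1/11)×(5/12) + (5/11)×(5/12) = 5/66 + 5/132 + 25/132 = 10/33; P(X+Y=3) = (1/11)×(1/6) + (5/11)×(5/12) = 1/66 + 25/132 = 9/44; P(X+Y=4) = (5/11)×(1/6) = 5/66. PMF: [25/132, 5/22, 10/33, 9/44, 5/66] (sums to 1 ✓)

[25/132, 5/22, 10/33, 9/44, 5/66]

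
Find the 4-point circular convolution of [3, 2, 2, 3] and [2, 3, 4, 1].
Use y[k] = Σ_j x[j]·h[(k-j) mod 4]. y[0] = 3×2 + 2×1 + 2×4 + 3×3 = 25; y[1] = 3×3 + 2×2 + 2×1 + 3×4 = 27; y[2] = 3×4 + 2×3 + 2×2 + 3×1 = 25; y[3] = 3×1 + 2×4 + 2×3 + 3×2 = 23. Result: [25, 27, 25, 23]

[25, 27, 25, 23]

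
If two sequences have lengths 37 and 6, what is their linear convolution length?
Linear/full convolution length: m + n - 1 = 37 + 6 - 1 = 42

42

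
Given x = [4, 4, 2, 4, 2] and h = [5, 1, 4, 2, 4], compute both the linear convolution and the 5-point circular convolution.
Linear: y_lin[0] = 4×5 = 20; y_lin[1] = 4×1 + 4×5 = 24; y_lin[2] = 4×4 + 4×1 + 2×5 = 30; y_lin[3] = 4×2 + 4×4 + 2×1 + 4×5 = 46; y_lin[4] = 4×4 + 4×2 + 2×4 + 4×1 + 2×5 = 46; y_lin[5] = 4×4 + 2×2 + 4×4 + 2×1 = 38; y_lin[6] = 2×4 + 4×2 + 2×4 = 24; y_lin[7] = 4×4 + 2×2 = 20; y_lin[8] = 2×4 = 8 → [20, 24, 30, 46, 46, 38, 24, 20, 8]. Circular (length 5): y[0] = 4×5 + 4×4 + 2×2 + 4×4 + 2×1 = 58; y[1] = 4×1 + 4×5 + 2×4 + 4×2 + 2×4 = 48; y[2] = 4×4 + 4×1 + 2×5 + 4×4 + 2×2 = 50; y[3] = 4×2 + 4×4 + 2×1 + 4×5 + 2×4 = 54; y[4] = 4×4 + 4×2 + 2×4 + 4×1 + 2×5 = 46 → [58, 48, 50, 54, 46]

Linear: [20, 24, 30, 46, 46, 38, 24, 20, 8], Circular: [58, 48, 50, 54, 46]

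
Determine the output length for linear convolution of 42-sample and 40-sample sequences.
Linear/full convolution length: m + n - 1 = 42 + 40 - 1 = 81

81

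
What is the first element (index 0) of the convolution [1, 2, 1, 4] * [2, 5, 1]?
Use y[k] = Σ_i a[i]·b[k-i] at k=0. y[0] = 1×2 = 2

2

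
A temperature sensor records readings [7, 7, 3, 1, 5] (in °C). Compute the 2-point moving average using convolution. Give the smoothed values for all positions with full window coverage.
2-point moving average kernel = [1, 1]. Apply in 'valid' mode (full window coverage): avg[0] = (7 + 7) / 2 = 7.0; avg[1] = (7 + 3) / 2 = 5.0; avg[2] = (3 + 1) / 2 = 2.0; avg[3] = (1 + 5) / 2 = 3.0. Smoothed values: [7.0, 5.0, 2.0, 3.0]

[7.0, 5.0, 2.0, 3.0]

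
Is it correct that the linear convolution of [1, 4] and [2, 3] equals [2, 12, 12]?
Recompute linear convolution of [1, 4] and [2, 3]: y[0] = 1×2 = 2; y[1] = 1×3 + 4×2 = 11; y[2] = 4×3 = 12 → [2, 11, 12]. Compare to given [2, 12, 12]: they differ at index 1: given 12, correct 11, so answer: No

No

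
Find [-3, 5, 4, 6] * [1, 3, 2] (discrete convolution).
y[0] = -3×1 = -3; y[1] = -3×3 + 5×1 = -4; y[2] = -3×2 + 5×3 + 4×1 = 13; y[3] = 5×2 + 4×3 + 6×1 = 28; y[4] = 4×2 + 6×3 = 26; y[5] = 6×2 = 12

[-3, -4, 13, 28, 26, 12]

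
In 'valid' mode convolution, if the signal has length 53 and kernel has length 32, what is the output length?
'Valid' mode counts only positions where the kernel fully overlaps the signal: m - n + 1 = 53 - 32 + 1 = 22

22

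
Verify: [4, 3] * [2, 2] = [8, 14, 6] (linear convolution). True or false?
Recompute linear convolution of [4, 3] and [2, 2]: y[0] = 4×2 = 8; y[1] = 4×2 + 3×2 = 14; y[2] = 3×2 = 6 → [8, 14, 6]. Given [8, 14, 6] matches, so answer: Yes

Yes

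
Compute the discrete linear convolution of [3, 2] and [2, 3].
y[0] = 3×2 = 6; y[1] = 3×3 + 2×2 = 13; y[2] = 2×3 = 6

[6, 13, 6]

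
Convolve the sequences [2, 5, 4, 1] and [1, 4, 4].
y[0] = 2×1 = 2; y[1] = 2×4 + 5×1 = 13; y[2] = 2×4 + 5×4 + 4×1 = 32; y[3] = 5×4 + 4×4 + 1×1 = 37; y[4] = 4×4 + 1×4 = 20; y[5] = 1×4 = 4

[2, 13, 32, 37, 20, 4]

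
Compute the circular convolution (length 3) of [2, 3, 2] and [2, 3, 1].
Use y[k] = Σ_j f[j]·g[(k-j) mod 3]. y[0] = 2×2 + 3×1 + 2×3 = 13; y[1] = 2×3 + 3×2 + 2×1 = 14; y[2] = 2×1 + 3×3 + 2×2 = 15. Result: [13, 14, 15]

[13, 14, 15]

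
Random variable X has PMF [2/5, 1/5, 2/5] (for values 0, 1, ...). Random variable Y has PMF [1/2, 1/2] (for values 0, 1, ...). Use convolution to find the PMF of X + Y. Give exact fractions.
P(X+Y=k) = Σ_i P(X=i)·P(Y=k-i) — a convolution of [2/5, 1/5, 2/5] and [1/2, 1/2]. P(X+Y=0) = (2/5)×(1/2) = 1/5; P(X+Y=1) = (2/5)×(1/2) + (1/5)×(1/2) = 1/5 + 1/10 = 3/10; P(X+Y=2) = (1/5)×(1/2) + (2/5)×(1/2) = 1/10 + 1/5 = 3/10; P(X+Y=3) = (2/5)×(1/2) = 1/5. PMF: [1/5, 3/10, 3/10, 1/5] (sums to 1 ✓)

[1/5, 3/10, 3/10, 1/5]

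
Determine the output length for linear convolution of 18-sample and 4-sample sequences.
Linear/full convolution length: m + n - 1 = 18 + 4 - 1 = 21

21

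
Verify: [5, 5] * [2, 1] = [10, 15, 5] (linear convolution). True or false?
Recompute linear convolution of [5, 5] and [2, 1]: y[0] = 5×2 = 10; y[1] = 5×1 + 5×2 = 15; y[2] = 5×1 = 5 → [10, 15, 5]. Given [10, 15, 5] matches, so answer: Yes

Yes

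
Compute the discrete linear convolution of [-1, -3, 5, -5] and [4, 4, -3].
y[0] = -1×4 = -4; y[1] = -1×4 + -3×4 = -16; y[2] = -1×-3 + -3×4 + 5×4 = 11; y[3] = -3×-3 + 5×4 + -5×4 = 9; y[4] = 5×-3 + -5×4 = -35; y[5] = -5×-3 = 15

[-4, -16, 11, 9, -35, 15]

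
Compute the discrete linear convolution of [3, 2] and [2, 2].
y[0] = 3×2 = 6; y[1] = 3×2 + 2×2 = 10; y[2] = 2×2 = 4

[6, 10, 4]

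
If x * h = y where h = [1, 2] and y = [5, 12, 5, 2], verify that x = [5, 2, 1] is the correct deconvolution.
Forward-compute [5, 2, 1] * [1, 2]: y[0] = 5×1 = 5; y[1] = 5×2 + 2×1 = 12; y[2] = 2×2 + 1×1 = 5; y[3] = 1×2 = 2 → [5, 12, 5, 2]. Matches given y = [5, 12, 5, 2], so verified.

Verified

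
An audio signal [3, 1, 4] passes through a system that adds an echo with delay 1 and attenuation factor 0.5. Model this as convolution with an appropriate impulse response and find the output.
Direct-path + delayed-attenuated-path model → impulse response h = [1, 0.5] (1 at lag 0, 0.5 at lag 1). Output y[n] = x[n] + 0.5·x[n - 1] (with x[n] = 0 outside 0..2): y[0] = 3 + 0.5×0 = 3; y[1] = 1 + 0.5×3 = 2.5; y[2] = 4 + 0.5×1 = 4.5; y[3] = 0 + 0.5×4 = 2.0. So y = [3, 2.5, 4.5, 2.0]

[3, 2.5, 4.5, 2.0]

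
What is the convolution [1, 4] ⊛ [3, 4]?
y[0] = 1×3 = 3; y[1] = 1×4 + 4×3 = 16; y[2] = 4×4 = 16

[3, 16, 16]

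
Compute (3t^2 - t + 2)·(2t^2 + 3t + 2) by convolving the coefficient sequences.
Ascending coefficients: a = [2, -1, 3], b = [2, 3, 2]. c[0] = 2×2 = 4; c[1] = 2×3 + -1×2 = 4; c[2] = 2×2 + -1×3 + 3×2 = 7; c[3] = -1×2 + 3×3 = 7; c[4] = 3×2 = 6. Result coefficients: [4, 4, 7, 7, 6] → 6t^4 + 7t^3 + 7t^2 + 4t + 4

6t^4 + 7t^3 + 7t^2 + 4t + 4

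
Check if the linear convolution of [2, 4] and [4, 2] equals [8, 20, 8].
Recompute linear convolution of [2, 4] and [4, 2]: y[0] = 2×4 = 8; y[1] = 2×2 + 4×4 = 20; y[2] = 4×2 = 8 → [8, 20, 8]. Given [8, 20, 8] matches, so answer: Yes

Yes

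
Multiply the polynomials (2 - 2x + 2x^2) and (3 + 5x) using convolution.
Ascending coefficients: a = [2, -2, 2], b = [3, 5]. c[0] = 2×3 = 6; c[1] = 2×5 + -2×3 = 4; c[2] = -2×5 + 2×3 = -4; c[3] = 2×5 = 10. Result coefficients: [6, 4, -4, 10] → 6 + 4x - 4x^2 + 10x^3

6 + 4x - 4x^2 + 10x^3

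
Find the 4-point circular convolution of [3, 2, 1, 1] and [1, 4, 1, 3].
Use y[k] = Σ_j s[j]·t[(k-j) mod 4]. y[0] = 3×1 + 2×3 + 1×1 + 1×4 = 14; y[1] = 3×4 + 2×1 + 1×3 + 1×1 = 18; y[2] = 3×1 + 2×4 + 1×1 + 1×3 = 15; y[3] = 3×3 + 2×1 + 1×4 + 1×1 = 16. Result: [14, 18, 15, 16]

[14, 18, 15, 16]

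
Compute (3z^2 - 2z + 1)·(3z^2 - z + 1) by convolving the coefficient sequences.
Ascending coefficients: a = [1, -2, 3], b = [1, -1, 3]. c[0] = 1×1 = 1; c[1] = 1×-1 + -2×1 = -3; c[2] = 1×3 + -2×-1 + 3×1 = 8; c[3] = -2×3 + 3×-1 = -9; c[4] = 3×3 = 9. Result coefficients: [1, -3, 8, -9, 9] → 9z^4 - 9z^3 + 8z^2 - 3z + 1

9z^4 - 9z^3 + 8z^2 - 3z + 1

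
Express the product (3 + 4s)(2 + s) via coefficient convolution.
Ascending coefficients: a = [3, 4], b = [2, 1]. c[0] = 3×2 = 6; c[1] = 3×1 + 4×2 = 11; c[2] = 4×1 = 4. Result coefficients: [6, 11, 4] → 6 + 11s + 4s^2

6 + 11s + 4s^2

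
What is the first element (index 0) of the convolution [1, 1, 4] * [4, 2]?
Use y[k] = Σ_i a[i]·b[k-i] at k=0. y[0] = 1×4 = 4

4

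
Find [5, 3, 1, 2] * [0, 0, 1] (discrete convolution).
y[0] = 5×0 = 0; y[1] = 5×0 + 3×0 = 0; y[2] = 5×1 + 3×0 + 1×0 = 5; y[3] = 3×1 + 1×0 + 2×0 = 3; y[4] = 1×1 + 2×0 = 1; y[5] = 2×1 = 2

[0, 0, 5, 3, 1, 2]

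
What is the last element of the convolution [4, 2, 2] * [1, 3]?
Use y[k] = Σ_i a[i]·b[k-i] at k=3. y[3] = 2×3 = 6

6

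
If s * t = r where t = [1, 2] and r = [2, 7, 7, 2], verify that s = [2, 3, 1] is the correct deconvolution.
Forward-compute [2, 3, 1] * [1, 2]: r[0] = 2×1 = 2; r[1] = 2×2 + 3×1 = 7; r[2] = 3×2 + 1×1 = 7; r[3] = 1×2 = 2 → [2, 7, 7, 2]. Matches given r = [2, 7, 7, 2], so verified.

Verified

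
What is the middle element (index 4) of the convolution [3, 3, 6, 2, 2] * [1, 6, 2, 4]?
Use y[k] = Σ_i a[i]·b[k-i] at k=4. y[4] = 3×4 + 6×2 + 2×6 + 2×1 = 38

38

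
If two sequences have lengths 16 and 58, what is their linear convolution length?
Linear/full convolution length: m + n - 1 = 16 + 58 - 1 = 73

73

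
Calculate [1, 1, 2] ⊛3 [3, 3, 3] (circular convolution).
Use y[k] = Σ_j u[j]·v[(k-j) mod 3]. y[0] = 1×3 + 1×3 + 2×3 = 12; y[1] = 1×3 + 1×3 + 2×3 = 12; y[2] = 1×3 + 1×3 + 2×3 = 12. Result: [12, 12, 12]

[12, 12, 12]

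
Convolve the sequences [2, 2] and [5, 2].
y[0] = 2×5 = 10; y[1] = 2×2 + 2×5 = 14; y[2] = 2×2 = 4

[10, 14, 4]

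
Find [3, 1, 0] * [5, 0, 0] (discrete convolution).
y[0] = 3×5 = 15; y[1] = 3×0 + 1×5 = 5; y[2] = 3×0 + 1×0 + 0×5 = 0; y[3] = 1×0 + 0×0 = 0; y[4] = 0×0 = 0

[15, 5, 0, 0, 0]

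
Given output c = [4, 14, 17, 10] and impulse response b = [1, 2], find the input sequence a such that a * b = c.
Deconvolve c=[4, 14, 17, 10] by b=[1, 2]. Since b[0]=1, solve forward: a[0] = c[0] / 1 = 4; a[1] = (c[1] - 4×2) / 1 = 6; a[2] = (c[2] - 6×2) / 1 = 5. So a = [4, 6, 5]. Check by forward convolution: c[0] = 4×1 = 4; c[1] = 4×2 + 6×1 = 14; c[2] = 6×2 + 5×1 = 17; c[3] = 5×2 = 10

[4, 6, 5]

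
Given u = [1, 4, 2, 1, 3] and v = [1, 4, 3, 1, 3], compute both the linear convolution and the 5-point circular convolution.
Linear: y_lin[0] = 1×1 = 1; y_lin[1] = 1×4 + 4×1 = 8; y_lin[2] = 1×3 + 4×4 + 2×1 = 21; y_lin[3] = 1×1 + 4×3 + 2×4 + 1×1 = 22; y_lin[4] = 1×3 + 4×1 + 2×3 + 1×4 + 3×1 = 20; y_lin[5] = 4×3 + 2×1 + 1×3 + 3×4 = 29; y_lin[6] = 2×3 + 1×1 + 3×3 = 16; y_lin[7] = 1×3 + 3×1 = 6; y_lin[8] = 3×3 = 9 → [1, 8, 21, 22, 20, 29, 16, 6, 9]. Circular (length 5): y[0] = 1×1 + 4×3 + 2×1 + 1×3 + 3×4 = 30; y[1] = 1×4 + 4×1 + 2×3 + 1×1 + 3×3 = 24; y[2] = 1×3 + 4×4 + 2×1 + 1×3 + 3×1 = 27; y[3] = 1×1 + 4×3 + 2×4 + 1×1 + 3×3 = 31; y[4] = 1×3 + 4×1 + 2×3 + 1×4 + 3×1 = 20 → [30, 24, 27, 31, 20]

Linear: [1, 8, 21, 22, 20, 29, 16, 6, 9], Circular: [30, 24, 27, 31, 20]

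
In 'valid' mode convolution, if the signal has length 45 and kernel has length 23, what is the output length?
'Valid' mode counts only positions where the kernel fully overlaps the signal: m - n + 1 = 45 - 23 + 1 = 23

23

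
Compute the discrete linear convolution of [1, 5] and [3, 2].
y[0] = 1×3 = 3; y[1] = 1×2 + 5×3 = 17; y[2] = 5×2 = 10

[3, 17, 10]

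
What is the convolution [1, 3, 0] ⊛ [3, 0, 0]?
y[0] = 1×3 = 3; y[1] = 1×0 + 3×3 = 9; y[2] = 1×0 + 3×0 + 0×3 = 0; y[3] = 3×0 + 0×0 = 0; y[4] = 0×0 = 0

[3, 9, 0, 0, 0]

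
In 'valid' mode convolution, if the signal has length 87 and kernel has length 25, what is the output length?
'Valid' mode counts only positions where the kernel fully overlaps the signal: m - n + 1 = 87 - 25 + 1 = 63

63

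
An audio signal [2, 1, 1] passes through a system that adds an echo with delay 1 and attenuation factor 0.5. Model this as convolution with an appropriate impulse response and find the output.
Direct-path + delayed-attenuated-path model → impulse response h = [1, 0.5] (1 at lag 0, 0.5 at lag 1). Output y[n] = x[n] + 0.5·x[n - 1] (with x[n] = 0 outside 0..2): y[0] = 2 + 0.5×0 = 2; y[1] = 1 + 0.5×2 = 2.0; y[2] = 1 + 0.5×1 = 1.5; y[3] = 0 + 0.5×1 = 0.5. So y = [2, 2.0, 1.5, 0.5]

[2, 2.0, 1.5, 0.5]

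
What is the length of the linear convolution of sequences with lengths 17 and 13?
Linear/full convolution length: m + n - 1 = 17 + 13 - 1 = 29

29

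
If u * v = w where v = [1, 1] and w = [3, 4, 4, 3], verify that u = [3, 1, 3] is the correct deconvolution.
Forward-compute [3, 1, 3] * [1, 1]: w[0] = 3×1 = 3; w[1] = 3×1 + 1×1 = 4; w[2] = 1×1 + 3×1 = 4; w[3] = 3×1 = 3 → [3, 4, 4, 3]. Matches given w = [3, 4, 4, 3], so verified.

Verified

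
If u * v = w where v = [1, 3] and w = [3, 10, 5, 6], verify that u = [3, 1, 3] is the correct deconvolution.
Forward-compute [3, 1, 3] * [1, 3]: w[0] = 3×1 = 3; w[1] = 3×3 + 1×1 = 10; w[2] = 1×3 + 3×1 = 6; w[3] = 3×3 = 9 → [3, 10, 6, 9]. Does not match given w = [3, 10, 5, 6].

Not verified. [3, 1, 3] * [1, 3] = [3, 10, 6, 9], which differs from [3, 10, 5, 6] at index 2.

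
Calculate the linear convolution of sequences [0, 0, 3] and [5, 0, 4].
y[0] = 0×5 = 0; y[1] = 0×0 + 0×5 = 0; y[2] = 0×4 + 0×0 + 3×5 = 15; y[3] = 0×4 + 3×0 = 0; y[4] = 3×4 = 12

[0, 0, 15, 0, 12]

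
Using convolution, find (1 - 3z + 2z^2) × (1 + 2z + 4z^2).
Ascending coefficients: a = [1, -3, 2], b = [1, 2, 4]. c[0] = 1×1 = 1; c[1] = 1×2 + -3×1 = -1; c[2] = 1×4 + -3×2 + 2×1 = 0; c[3] = -3×4 + 2×2 = -8; c[4] = 2×4 = 8. Result coefficients: [1, -1, 0, -8, 8] → 1 - z - 8z^3 + 8z^4

1 - z - 8z^3 + 8z^4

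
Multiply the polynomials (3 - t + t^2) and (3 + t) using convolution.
Ascending coefficients: a = [3, -1, 1], b = [3, 1]. c[0] = 3×3 = 9; c[1] = 3×1 + -1×3 = 0; c[2] = -1×1 + 1×3 = 2; c[3] = 1×1 = 1. Result coefficients: [9, 0, 2, 1] → 9 + 2t^2 + t^3

9 + 2t^2 + t^3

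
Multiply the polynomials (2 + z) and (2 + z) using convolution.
Ascending coefficients: a = [2, 1], b = [2, 1]. c[0] = 2×2 = 4; c[1] = 2×1 + 1×2 = 4; c[2] = 1×1 = 1. Result coefficients: [4, 4, 1] → 4 + 4z + z^2

4 + 4z + z^2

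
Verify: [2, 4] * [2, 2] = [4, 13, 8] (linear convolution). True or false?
Recompute linear convolution of [2, 4] and [2, 2]: y[0] = 2×2 = 4; y[1] = 2×2 + 4×2 = 12; y[2] = 4×2 = 8 → [4, 12, 8]. Compare to given [4, 13, 8]: they differ at index 1: given 13, correct 12, so answer: No

No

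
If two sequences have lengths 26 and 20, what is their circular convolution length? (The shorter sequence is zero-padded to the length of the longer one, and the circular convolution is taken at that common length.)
Circular convolution (zero-padding the shorter input) has length max(m, n) = max(26, 20) = 26

26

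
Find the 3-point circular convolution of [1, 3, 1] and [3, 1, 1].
Use y[k] = Σ_j x[j]·h[(k-j) mod 3]. y[0] = 1×3 + 3×1 + 1×1 = 7; y[1] = 1×1 + 3×3 + 1×1 = 11; y[2] = 1×1 + 3×1 + 1×3 = 7. Result: [7, 11, 7]

[7, 11, 7]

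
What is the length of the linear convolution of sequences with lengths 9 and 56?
Linear/full convolution length: m + n - 1 = 9 + 56 - 1 = 64

64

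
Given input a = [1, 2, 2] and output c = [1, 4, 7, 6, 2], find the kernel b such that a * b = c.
Output length 5 = len(a) + len(b) - 1 ⇒ len(b) = 3. Solve b forward using b[k] = (c[k] - Σ_{i≥1} a[i]·b[k-i]) / a[0]: b[0] = c[0] / a[0] = 1 / 1 = 1; b[1] = (c[1] - 2×1) / a[0] = (4 - 2×1) / 1 = 2; b[2] = (c[2] - 2×2 - 2×1) / a[0] = (7 - 2×2 - 2×1) / 1 = 1. So b = [1, 2, 1]. Forward-check [1, 2, 2] * [1, 2, 1]: c[0] = 1×1 = 1; c[1] = 1×2 + 2×1 = 4; c[2] = 1×1 + 2×2 + 2×1 = 7; c[3] = 2×1 + 2×2 = 6; c[4] = 2×1 = 2 → [1, 4, 7, 6, 2] ✓

[1, 2, 1]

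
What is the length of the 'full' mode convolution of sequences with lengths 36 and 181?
Linear/full convolution length: m + n - 1 = 36 + 181 - 1 = 216

216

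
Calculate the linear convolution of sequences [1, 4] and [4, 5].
y[0] = 1×4 = 4; y[1] = 1×5 + 4×4 = 21; y[2] = 4×5 = 20

[4, 21, 20]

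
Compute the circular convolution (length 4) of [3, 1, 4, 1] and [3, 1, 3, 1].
Use y[k] = Σ_j u[j]·v[(k-j) mod 4]. y[0] = 3×3 + 1×1 + 4×3 + 1×1 = 23; y[1] = 3×1 + 1×3 + 4×1 + 1×3 = 13; y[2] = 3×3 + 1×1 + 4×3 + 1×1 = 23; y[3] = 3×1 + 1×3 + 4×1 + 1×3 = 13. Result: [23, 13, 23, 13]

[23, 13, 23, 13]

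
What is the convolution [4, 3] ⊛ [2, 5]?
y[0] = 4×2 = 8; y[1] = 4×5 + 3×2 = 26; y[2] = 3×5 = 15

[8, 26, 15]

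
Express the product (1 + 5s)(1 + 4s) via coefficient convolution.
Ascending coefficients: a = [1, 5], b = [1, 4]. c[0] = 1×1 = 1; c[1] = 1×4 + 5×1 = 9; c[2] = 5×4 = 20. Result coefficients: [1, 9, 20] → 1 + 9s + 20s^2

1 + 9s + 20s^2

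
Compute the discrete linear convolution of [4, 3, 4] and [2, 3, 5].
y[0] = 4×2 = 8; y[1] = 4×3 + 3×2 = 18; y[2] = 4×5 + 3×3 + 4×2 = 37; y[3] = 3×5 + 4×3 = 27; y[4] = 4×5 = 20

[8, 18, 37, 27, 20]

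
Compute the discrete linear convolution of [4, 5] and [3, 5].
y[0] = 4×3 = 12; y[1] = 4×5 + 5×3 = 35; y[2] = 5×5 = 25

[12, 35, 25]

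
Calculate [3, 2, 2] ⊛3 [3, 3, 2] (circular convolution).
Use y[k] = Σ_j u[j]·v[(k-j) mod 3]. y[0] = 3×3 + 2×2 + 2×3 = 19; y[1] = 3×3 + 2×3 + 2×2 = 19; y[2] = 3×2 + 2×3 + 2×3 = 18. Result: [19, 19, 18]

[19, 19, 18]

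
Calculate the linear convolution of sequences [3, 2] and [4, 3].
y[0] = 3×4 = 12; y[1] = 3×3 + 2×4 = 17; y[2] = 2×3 = 6

[12, 17, 6]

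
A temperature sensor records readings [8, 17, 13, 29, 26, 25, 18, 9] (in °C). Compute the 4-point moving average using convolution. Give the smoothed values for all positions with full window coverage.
4-point moving average kernel = [1, 1, 1, 1]. Apply in 'valid' mode (full window coverage): avg[0] = (8 + 17 + 13 + 29) / 4 = 16.75; avg[1] = (17 + 13 + 29 + 26) / 4 = 21.25; avg[2] = (13 + 29 + 26 + 25) / 4 = 23.25; avg[3] = (29 + 26 + 25 + 18) / 4 = 24.5; avg[4] = (26 + 25 + 18 + 9) / 4 = 19.5. Smoothed values: [16.75, 21.25, 23.25, 24.5, 19.5]

[16.75, 21.25, 23.25, 24.5, 19.5]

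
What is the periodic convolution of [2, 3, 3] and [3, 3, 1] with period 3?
Use y[k] = Σ_j x[j]·h[(k-j) mod 3]. y[0] = 2×3 + 3×1 + 3×3 = 18; y[1] = 2×3 + 3×3 + 3×1 = 18; y[2] = 2×1 + 3×3 + 3×3 = 20. Result: [18, 18, 20]

[18, 18, 20]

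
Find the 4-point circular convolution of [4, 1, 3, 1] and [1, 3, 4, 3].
Use y[k] = Σ_j f[j]·g[(k-j) mod 4]. y[0] = 4×1 + 1×3 + 3×4 + 1×3 = 22; y[1] = 4×3 + 1×1 + 3×3 + 1×4 = 26; y[2] = 4×4 + 1×3 + 3×1 + 1×3 = 25; y[3] = 4×3 + 1×4 + 3×3 + 1×1 = 26. Result: [22, 26, 25, 26]

[22, 26, 25, 26]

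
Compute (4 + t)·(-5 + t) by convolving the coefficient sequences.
Ascending coefficients: a = [4, 1], b = [-5, 1]. c[0] = 4×-5 = -20; c[1] = 4×1 + 1×-5 = -1; c[2] = 1×1 = 1. Result coefficients: [-20, -1, 1] → -20 - t + t^2

-20 - t + t^2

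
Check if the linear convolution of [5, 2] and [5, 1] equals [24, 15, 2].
Recompute linear convolution of [5, 2] and [5, 1]: y[0] = 5×5 = 25; y[1] = 5×1 + 2×5 = 15; y[2] = 2×1 = 2 → [25, 15, 2]. Compare to given [24, 15, 2]: they differ at index 0: given 24, correct 25, so answer: No

No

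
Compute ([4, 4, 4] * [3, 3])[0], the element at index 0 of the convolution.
Use y[k] = Σ_i a[i]·b[k-i] at k=0. y[0] = 4×3 = 12

12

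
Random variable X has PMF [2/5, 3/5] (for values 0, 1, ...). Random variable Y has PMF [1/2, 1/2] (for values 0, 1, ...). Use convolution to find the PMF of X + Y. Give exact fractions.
P(X+Y=k) = Σ_i P(X=i)·P(Y=k-i) — a convolution of [2/5, 3/5] and [1/2, 1/2]. P(X+Y=0) = (2/5)×(1/2) = 1/5; P(X+Y=1) = (2/5)×(1/2) + (3/5)×(1/2) = 1/5 + 3/10 = 1/2; P(X+Y=2) = (3/5)×(1/2) = 3/10. PMF: [1/5, 1/2, 3/10] (sums to 1 ✓)

[1/5, 1/2, 3/10]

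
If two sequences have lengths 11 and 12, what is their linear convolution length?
Linear/full convolution length: m + n - 1 = 11 + 12 - 1 = 22

22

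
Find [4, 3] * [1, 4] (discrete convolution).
y[0] = 4×1 = 4; y[1] = 4×4 + 3×1 = 19; y[2] = 3×4 = 12

[4, 19, 12]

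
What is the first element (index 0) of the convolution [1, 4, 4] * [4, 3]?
Use y[k] = Σ_i a[i]·b[k-i] at k=0. y[0] = 1×4 = 4

4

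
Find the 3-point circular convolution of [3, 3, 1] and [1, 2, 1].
Use y[k] = Σ_j u[j]·v[(k-j) mod 3]. y[0] = 3×1 + 3×1 + 1×2 = 8; y[1] = 3×2 + 3×1 + 1×1 = 10; y[2] = 3×1 + 3×2 + 1×1 = 10. Result: [8, 10, 10]

[8, 10, 10]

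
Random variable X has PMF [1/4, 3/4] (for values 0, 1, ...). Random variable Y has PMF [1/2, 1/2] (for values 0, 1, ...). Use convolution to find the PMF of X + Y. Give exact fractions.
P(X+Y=k) = Σ_i P(X=i)·P(Y=k-i) — a convolution of [1/4, 3/4] and [1/2, 1/2]. P(X+Y=0) = (1/4)×(1/2) = 1/8; P(X+Y=1) = (1/4)×(1/2) + (3/4)×(1/2) = 1/8 + 3/8 = 1/2; P(X+Y=2) = (3/4)×(1/2) = 3/8. PMF: [1/8, 1/2, 3/8] (sums to 1 ✓)

[1/8, 1/2, 3/8]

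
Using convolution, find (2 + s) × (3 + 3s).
Ascending coefficients: a = [2, 1], b = [3, 3]. c[0] = 2×3 = 6; c[1] = 2×3 + 1×3 = 9; c[2] = 1×3 = 3. Result coefficients: [6, 9, 3] → 6 + 9s + 3s^2

6 + 9s + 3s^2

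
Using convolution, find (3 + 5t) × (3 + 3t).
Ascending coefficients: a = [3, 5], b = [3, 3]. c[0] = 3×3 = 9; c[1] = 3×3 + 5×3 = 24; c[2] = 5×3 = 15. Result coefficients: [9, 24, 15] → 9 + 24t + 15t^2

9 + 24t + 15t^2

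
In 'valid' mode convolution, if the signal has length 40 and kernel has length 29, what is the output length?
'Valid' mode counts only positions where the kernel fully overlaps the signal: m - n + 1 = 40 - 29 + 1 = 12

12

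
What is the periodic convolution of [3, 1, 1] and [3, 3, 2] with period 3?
Use y[k] = Σ_j f[j]·g[(k-j) mod 3]. y[0] = 3×3 + 1×2 + 1×3 = 14; y[1] = 3×3 + 1×3 + 1×2 = 14; y[2] = 3×2 + 1×3 + 1×3 = 12. Result: [14, 14, 12]

[14, 14, 12]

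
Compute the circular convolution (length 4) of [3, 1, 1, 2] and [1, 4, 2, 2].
Use y[k] = Σ_j x[j]·h[(k-j) mod 4]. y[0] = 3×1 + 1×2 + 1×2 + 2×4 = 15; y[1] = 3×4 + 1×1 + 1×2 + 2×2 = 19; y[2] = 3×2 + 1×4 + 1×1 + 2×2 = 15; y[3] = 3×2 + 1×2 + 1×4 + 2×1 = 14. Result: [15, 19, 15, 14]

[15, 19, 15, 14]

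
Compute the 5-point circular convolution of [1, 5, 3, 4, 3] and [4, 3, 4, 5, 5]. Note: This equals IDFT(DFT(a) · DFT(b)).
Either evaluate y[k] = Σ_j a[j]·b[(k-j) mod 5] directly, or use IDFT(DFT(a) · DFT(b)). y[0] = 1×4 + 5×5 + 3×5 + 4×4 + 3×3 = 69; y[1] = 1×3 + 5×4 + 3×5 + 4×5 + 3×4 = 70; y[2] = 1×4 + 5×3 + 3×4 + 4×5 + 3×5 = 66; y[3] = 1×5 + 5×4 + 3×3 + 4×4 + 3×5 = 65; y[4] = 1×5 + 5×5 + 3×4 + 4×3 + 3×4 = 66. Result: [69, 70, 66, 65, 66]

[69, 70, 66, 65, 66]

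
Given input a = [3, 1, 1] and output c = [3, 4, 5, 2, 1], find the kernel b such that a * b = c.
Output length 5 = len(a) + len(b) - 1 ⇒ len(b) = 3. Solve b forward using b[k] = (c[k] - Σ_{i≥1} a[i]·b[k-i]) / a[0]: b[0] = c[0] / a[0] = 3 / 3 = 1; b[1] = (c[1] - 1×1) / a[0] = (4 - 1×1) / 3 = 1; b[2] = (c[2] - 1×1 - 1×1) / a[0] = (5 - 1×1 - 1×1) / 3 = 1. So b = [1, 1, 1]. Forward-check [3, 1, 1] * [1, 1, 1]: c[0] = 3×1 = 3; c[1] = 3×1 + 1×1 = 4; c[2] = 3×1 + 1×1 + 1×1 = 5; c[3] = 1×1 + 1×1 = 2; c[4] = 1×1 = 1 → [3, 4, 5, 2, 1] ✓

[1, 1, 1]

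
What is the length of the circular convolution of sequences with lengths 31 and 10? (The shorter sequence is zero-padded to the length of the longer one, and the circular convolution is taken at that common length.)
Circular convolution (zero-padding the shorter input) has length max(m, n) = max(31, 10) = 31

31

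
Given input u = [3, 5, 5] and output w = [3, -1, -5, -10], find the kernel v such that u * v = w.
Output length 4 = len(u) + len(v) - 1 ⇒ len(v) = 2. Solve v forward using v[k] = (w[k] - Σ_{i≥1} u[i]·v[k-i]) / u[0]: v[0] = w[0] / u[0] = 3 / 3 = 1; v[1] = (w[1] - 5×1) / u[0] = (-1 - 5×1) / 3 = -2. So v = [1, -2]. Forward-check [3, 5, 5] * [1, -2]: w[0] = 3×1 = 3; w[1] = 3×-2 + 5×1 = -1; w[2] = 5×-2 + 5×1 = -5; w[3] = 5×-2 = -10 → [3, -1, -5, -10] ✓

[1, -2]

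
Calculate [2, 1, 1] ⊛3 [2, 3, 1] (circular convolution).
Use y[k] = Σ_j x[j]·h[(k-j) mod 3]. y[0] = 2×2 + 1×1 + 1×3 = 8; y[1] = 2×3 + 1×2 + 1×1 = 9; y[2] = 2×1 + 1×3 + 1×2 = 7. Result: [8, 9, 7]

[8, 9, 7]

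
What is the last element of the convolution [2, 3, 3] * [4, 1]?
Use y[k] = Σ_i a[i]·b[k-i] at k=3. y[3] = 3×1 = 3

3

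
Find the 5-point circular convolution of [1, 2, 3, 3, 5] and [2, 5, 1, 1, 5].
Use y[k] = Σ_j u[j]·v[(k-j) mod 5]. y[0] = 1×2 + 2×5 + 3×1 + 3×1 + 5×5 = 43; y[1] = 1×5 + 2×2 + 3×5 + 3×1 + 5×1 = 32; y[2] = 1×1 + 2×5 + 3×2 + 3×5 + 5×1 = 37; y[3] = 1×1 + 2×1 + 3×5 + 3×2 + 5×5 = 49; y[4] = 1×5 + 2×1 + 3×1 + 3×5 + 5×2 = 35. Result: [43, 32, 37, 49, 35]

[43, 32, 37, 49, 35]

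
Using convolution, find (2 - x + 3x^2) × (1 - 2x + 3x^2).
Ascending coefficients: a = [2, -1, 3], b = [1, -2, 3]. c[0] = 2×1 = 2; c[1] = 2×-2 + -1×1 = -5; c[2] = 2×3 + -1×-2 + 3×1 = 11; c[3] = -1×3 + 3×-2 = -9; c[4] = 3×3 = 9. Result coefficients: [2, -5, 11, -9, 9] → 2 - 5x + 11x^2 - 9x^3 + 9x^4

2 - 5x + 11x^2 - 9x^3 + 9x^4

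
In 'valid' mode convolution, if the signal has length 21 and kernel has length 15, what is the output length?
'Valid' mode counts only positions where the kernel fully overlaps the signal: m - n + 1 = 21 - 15 + 1 = 7

7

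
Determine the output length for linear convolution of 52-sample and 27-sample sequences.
Linear/full convolution length: m + n - 1 = 52 + 27 - 1 = 78

78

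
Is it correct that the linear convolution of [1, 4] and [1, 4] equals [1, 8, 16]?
Recompute linear convolution of [1, 4] and [1, 4]: y[0] = 1×1 = 1; y[1] = 1×4 + 4×1 = 8; y[2] = 4×4 = 16 → [1, 8, 16]. Given [1, 8, 16] matches, so answer: Yes

Yes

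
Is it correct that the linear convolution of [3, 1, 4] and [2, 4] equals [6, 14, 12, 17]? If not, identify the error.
Recompute linear convolution of [3, 1, 4] and [2, 4]: y[0] = 3×2 = 6; y[1] = 3×4 + 1×2 = 14; y[2] = 1×4 + 4×2 = 12; y[3] = 4×4 = 16 → [6, 14, 12, 16]. Compare to given [6, 14, 12, 17]: they differ at index 3: given 17, correct 16, so answer: No

No. Error at index 3: given 17, correct 16.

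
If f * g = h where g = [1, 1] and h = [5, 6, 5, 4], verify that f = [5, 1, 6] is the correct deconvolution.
Forward-compute [5, 1, 6] * [1, 1]: h[0] = 5×1 = 5; h[1] = 5×1 + 1×1 = 6; h[2] = 1×1 + 6×1 = 7; h[3] = 6×1 = 6 → [5, 6, 7, 6]. Does not match given h = [5, 6, 5, 4].

Not verified. [5, 1, 6] * [1, 1] = [5, 6, 7, 6], which differs from [5, 6, 5, 4] at index 2.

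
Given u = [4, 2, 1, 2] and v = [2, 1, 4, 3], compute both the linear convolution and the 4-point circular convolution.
Linear: y_lin[0] = 4×2 = 8; y_lin[1] = 4×1 + 2×2 = 8; y_lin[2] = 4×4 + 2×1 + 1×2 = 20; y_lin[3] = 4×3 + 2×4 + 1×1 + 2×2 = 25; y_lin[4] = 2×3 + 1×4 + 2×1 = 12; y_lin[5] = 1×3 + 2×4 = 11; y_lin[6] = 2×3 = 6 → [8, 8, 20, 25, 12, 11, 6]. Circular (length 4): y[0] = 4×2 + 2×3 + 1×4 + 2×1 = 20; y[1] = 4×1 + 2×2 + 1×3 + 2×4 = 19; y[2] = 4×4 + 2×1 + 1×2 + 2×3 = 26; y[3] = 4×3 + 2×4 + 1×1 + 2×2 = 25 → [20, 19, 26, 25]

Linear: [8, 8, 20, 25, 12, 11, 6], Circular: [20, 19, 26, 25]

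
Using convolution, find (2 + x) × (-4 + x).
Ascending coefficients: a = [2, 1], b = [-4, 1]. c[0] = 2×-4 = -8; c[1] = 2×1 + 1×-4 = -2; c[2] = 1×1 = 1. Result coefficients: [-8, -2, 1] → -8 - 2x + x^2

-8 - 2x + x^2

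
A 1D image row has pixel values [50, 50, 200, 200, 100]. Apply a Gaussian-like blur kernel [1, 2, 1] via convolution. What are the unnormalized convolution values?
Convolve image row [50, 50, 200, 200, 100] with kernel [1, 2, 1]: y[0] = 50×1 = 50; y[1] = 50×2 + 50×1 = 150; y[2] = 50×1 + 50×2 + 200×1 = 350; y[3] = 50×1 + 200×2 + 200×1 = 650; y[4] = 200×1 + 200×2 + 100×1 = 700; y[5] = 200×1 + 100×2 = 400; y[6] = 100×1 = 100 → [50, 150, 350, 650, 700, 400, 100]. Normalization factor = sum(kernel) = 4.

[50, 150, 350, 650, 700, 400, 100]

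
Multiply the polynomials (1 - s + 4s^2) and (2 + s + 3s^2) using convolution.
Ascending coefficients: a = [1, -1, 4], b = [2, 1, 3]. c[0] = 1×2 = 2; c[1] = 1×1 + -1×2 = -1; c[2] = 1×3 + -1×1 + 4×2 = 10; c[3] = -1×3 + 4×1 = 1; c[4] = 4×3 = 12. Result coefficients: [2, -1, 10, 1, 12] → 2 - s + 10s^2 + s^3 + 12s^4

2 - s + 10s^2 + s^3 + 12s^4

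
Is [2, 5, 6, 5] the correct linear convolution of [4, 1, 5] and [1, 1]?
Recompute linear convolution of [4, 1, 5] and [1, 1]: y[0] = 4×1 = 4; y[1] = 4×1 + 1×1 = 5; y[2] = 1×1 + 5×1 = 6; y[3] = 5×1 = 5 → [4, 5, 6, 5]. Compare to given [2, 5, 6, 5]: they differ at index 0: given 2, correct 4, so answer: No

No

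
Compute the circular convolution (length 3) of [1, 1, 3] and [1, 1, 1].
Use y[k] = Σ_j u[j]·v[(k-j) mod 3]. y[0] = 1×1 + 1×1 + 3×1 = 5; y[1] = 1×1 + 1×1 + 3×1 = 5; y[2] = 1×1 + 1×1 + 3×1 = 5. Result: [5, 5, 5]

[5, 5, 5]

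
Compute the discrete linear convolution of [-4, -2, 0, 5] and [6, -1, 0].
y[0] = -4×6 = -24; y[1] = -4×-1 + -2×6 = -8; y[2] = -4×0 + -2×-1 + 0×6 = 2; y[3] = -2×0 + 0×-1 + 5×6 = 30; y[4] = 0×0 + 5×-1 = -5; y[5] = 5×0 = 0

[-24, -8, 2, 30, -5, 0]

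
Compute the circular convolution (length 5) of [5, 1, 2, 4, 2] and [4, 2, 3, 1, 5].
Use y[k] = Σ_j f[j]·g[(k-j) mod 5]. y[0] = 5×4 + 1×5 + 2×1 + 4×3 + 2×2 = 43; y[1] = 5×2 + 1×4 + 2×5 + 4×1 + 2×3 = 34; y[2] = 5×3 + 1×2 + 2×4 + 4×5 + 2×1 = 47; y[3] = 5×1 + 1×3 + 2×2 + 4×4 + 2×5 = 38; y[4] = 5×5 + 1×1 + 2×3 + 4×2 + 2×4 = 48. Result: [43, 34, 47, 38, 48]

[43, 34, 47, 38, 48]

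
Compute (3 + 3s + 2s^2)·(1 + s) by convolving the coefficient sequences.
Ascending coefficients: a = [3, 3, 2], b = [1, 1]. c[0] = 3×1 = 3; c[1] = 3×1 + 3×1 = 6; c[2] = 3×1 + 2×1 = 5; c[3] = 2×1 = 2. Result coefficients: [3, 6, 5, 2] → 3 + 6s + 5s^2 + 2s^3

3 + 6s + 5s^2 + 2s^3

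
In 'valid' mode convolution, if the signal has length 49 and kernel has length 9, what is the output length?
'Valid' mode counts only positions where the kernel fully overlaps the signal: m - n + 1 = 49 - 9 + 1 = 41

41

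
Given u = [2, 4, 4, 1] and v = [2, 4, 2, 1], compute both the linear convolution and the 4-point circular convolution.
Linear: y_lin[0] = 2×2 = 4; y_lin[1] = 2×4 + 4×2 = 16; y_lin[2] = 2×2 + 4×4 + 4×2 = 28; y_lin[3] = 2×1 + 4×2 + 4×4 + 1×2 = 28; y_lin[4] = 4×1 + 4×2 + 1×4 = 16; y_lin[5] = 4×1 + 1×2 = 6; y_lin[6] = 1×1 = 1 → [4, 16, 28, 28, 16, 6, 1]. Circular (length 4): y[0] = 2×2 + 4×1 + 4×2 + 1×4 = 20; y[1] = 2×4 + 4×2 + 4×1 + 1×2 = 22; y[2] = 2×2 + 4×4 + 4×2 + 1×1 = 29; y[3] = 2×1 + 4×2 + 4×4 + 1×2 = 28 → [20, 22, 29, 28]

Linear: [4, 16, 28, 28, 16, 6, 1], Circular: [20, 22, 29, 28]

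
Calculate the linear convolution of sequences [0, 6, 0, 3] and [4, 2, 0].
y[0] = 0×4 = 0; y[1] = 0×2 + 6×4 = 24; y[2] = 0×0 + 6×2 + 0×4 = 12; y[3] = 6×0 + 0×2 + 3×4 = 12; y[4] = 0×0 + 3×2 = 6; y[5] = 3×0 = 0

[0, 24, 12, 12, 6, 0]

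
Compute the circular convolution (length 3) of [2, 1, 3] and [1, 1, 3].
Use y[k] = Σ_j x[j]·h[(k-j) mod 3]. y[0] = 2×1 + 1×3 + 3×1 = 8; y[1] = 2×1 + 1×1 + 3×3 = 12; y[2] = 2×3 + 1×1 + 3×1 = 10. Result: [8, 12, 10]

[8, 12, 10]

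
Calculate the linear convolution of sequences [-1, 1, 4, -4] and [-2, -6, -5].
y[0] = -1×-2 = 2; y[1] = -1×-6 + 1×-2 = 4; y[2] = -1×-5 + 1×-6 + 4×-2 = -9; y[3] = 1×-5 + 4×-6 + -4×-2 = -21; y[4] = 4×-5 + -4×-6 = 4; y[5] = -4×-5 = 20

[2, 4, -9, -21, 4, 20]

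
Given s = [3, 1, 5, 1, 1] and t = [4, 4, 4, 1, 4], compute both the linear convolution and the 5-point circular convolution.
Linear: y_lin[0] = 3×4 = 12; y_lin[1] = 3×4 + 1×4 = 16; y_lin[2] = 3×4 + 1×4 + 5×4 = 36; y_lin[3] = 3×1 + 1×4 + 5×4 + 1×4 = 31; y_lin[4] = 3×4 + 1×1 + 5×4 + 1×4 + 1×4 = 41; y_lin[5] = 1×4 + 5×1 + 1×4 + 1×4 = 17; y_lin[6] = 5×4 + 1×1 + 1×4 = 25; y_lin[7] = 1×4 + 1×1 = 5; y_lin[8] = 1×4 = 4 → [12, 16, 36, 31, 41, 17, 25, 5, 4]. Circular (length 5): y[0] = 3×4 + 1×4 + 5×1 + 1×4 + 1×4 = 29; y[1] = 3×4 + 1×4 + 5×4 + 1×1 + 1×4 = 41; y[2] = 3×4 + 1×4 + 5×4 + 1×4 + 1×1 = 41; y[3] = 3×1 + 1×4 + 5×4 + 1×4 + 1×4 = 35; y[4] = 3×4 + 1×1 + 5×4 + 1×4 + 1×4 = 41 → [29, 41, 41, 35, 41]

Linear: [12, 16, 36, 31, 41, 17, 25, 5, 4], Circular: [29, 41, 41, 35, 41]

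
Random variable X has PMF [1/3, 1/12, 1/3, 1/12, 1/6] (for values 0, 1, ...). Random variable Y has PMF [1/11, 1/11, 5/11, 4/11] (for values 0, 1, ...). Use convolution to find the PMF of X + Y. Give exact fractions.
P(X+Y=k) = Σ_i P(X=i)·P(Y=k-i) — a convolution of [1/3, 1/12, 1/3, 1/12, 1/6] and [1/11, 1/11, 5/11, 4/11]. P(X+Y=0) = (1/3)×(1/11) = 1/33; P(X+Y=1) = (1/3)×(1/11) + (1/12)×(1/11) = 1/33 + 1/132 = 5/132; P(X+Y=2) = (1/3)×(5/11) + (1/12)×(1/11) + (1/3)×(1/11) = 5/33 + 1/132 + 1/33 = 25/132; P(X+Y=3) = (1/3)×(4/11) + (1/12)×(5/11) + (1/3)×(1/11) + (1/12)×(1/11) = 4/33 + 5/132 + 1/33 + 1/132 = 13/66; P(X+Y=4) = (1/12)×(4/11) + (1/3)×(5/11) + (1/12)×(1/11) + (1/6)×(1/11) = 1/33 + 5/33 + 1/132 + 1/66 = 9/44; P(X+Y=5) = (1/3)×(4/11) + (1/12)×(5/11) + (1/6)×(1/11) = 4/33 + 5/132 + 1/66 = 23/132; P(X+Y=6) = (1/12)×(4/11) + (1/6)×(5/11) = 1/33 + 5/66 = 7/66; P(X+Y=7) = (1/6)×(4/11) = 2/33. PMF: [1/33, 5/132, 25/132, 13/66, 9/44, 23/132, 7/66, 2/33] (sums to 1 ✓)

[1/33, 5/132, 25/132, 13/66, 9/44, 23/132, 7/66, 2/33]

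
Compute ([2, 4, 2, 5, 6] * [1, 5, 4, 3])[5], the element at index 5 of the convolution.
Use y[k] = Σ_i a[i]·b[k-i] at k=5. y[5] = 2×3 + 5×4 + 6×5 = 56

56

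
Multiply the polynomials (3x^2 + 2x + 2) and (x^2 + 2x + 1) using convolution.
Ascending coefficients: a = [2, 2, 3], b = [1, 2, 1]. c[0] = 2×1 = 2; c[1] = 2×2 + 2×1 = 6; c[2] = 2×1 + 2×2 + 3×1 = 9; c[3] = 2×1 + 3×2 = 8; c[4] = 3×1 = 3. Result coefficients: [2, 6, 9, 8, 3] → 3x^4 + 8x^3 + 9x^2 + 6x + 2

3x^4 + 8x^3 + 9x^2 + 6x + 2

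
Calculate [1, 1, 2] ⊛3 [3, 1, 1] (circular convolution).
Use y[k] = Σ_j x[j]·h[(k-j) mod 3]. y[0] = 1×3 + 1×1 + 2×1 = 6; y[1] = 1×1 + 1×3 + 2×1 = 6; y[2] = 1×1 + 1×1 + 2×3 = 8. Result: [6, 6, 8]

[6, 6, 8]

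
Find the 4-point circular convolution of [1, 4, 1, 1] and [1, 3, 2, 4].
Use y[k] = Σ_j u[j]·v[(k-j) mod 4]. y[0] = 1×1 + 4×4 + 1×2 + 1×3 = 22; y[1] = 1×3 + 4×1 + 1×4 + 1×2 = 13; y[2] = 1×2 + 4×3 + 1×1 + 1×4 = 19; y[3] = 1×4 + 4×2 + 1×3 + 1×1 = 16. Result: [22, 13, 19, 16]

[22, 13, 19, 16]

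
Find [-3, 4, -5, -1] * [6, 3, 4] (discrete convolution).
y[0] = -3×6 = -18; y[1] = -3×3 + 4×6 = 15; y[2] = -3×4 + 4×3 + -5×6 = -30; y[3] = 4×4 + -5×3 + -1×6 = -5; y[4] = -5×4 + -1×3 = -23; y[5] = -1×4 = -4

[-18, 15, -30, -5, -23, -4]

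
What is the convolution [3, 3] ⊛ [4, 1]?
y[0] = 3×4 = 12; y[1] = 3×1 + 3×4 = 15; y[2] = 3×1 = 3

[12, 15, 3]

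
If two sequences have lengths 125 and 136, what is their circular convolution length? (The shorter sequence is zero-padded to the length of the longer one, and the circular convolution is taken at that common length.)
Circular convolution (zero-padding the shorter input) has length max(m, n) = max(125, 136) = 136

136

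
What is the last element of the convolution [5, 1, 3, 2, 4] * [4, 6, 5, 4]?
Use y[k] = Σ_i a[i]·b[k-i] at k=7. y[7] = 4×4 = 16

16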